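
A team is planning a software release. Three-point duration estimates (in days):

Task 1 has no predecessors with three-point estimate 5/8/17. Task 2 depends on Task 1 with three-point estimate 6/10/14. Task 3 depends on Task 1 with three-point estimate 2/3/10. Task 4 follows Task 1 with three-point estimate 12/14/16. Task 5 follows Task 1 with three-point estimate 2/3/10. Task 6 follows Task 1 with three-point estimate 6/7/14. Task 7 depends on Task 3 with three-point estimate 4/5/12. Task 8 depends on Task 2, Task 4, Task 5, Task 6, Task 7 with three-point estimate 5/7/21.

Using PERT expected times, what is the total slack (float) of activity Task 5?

10 days

te_Task 1 = (5 + 4·8 + 17)/6 = 54/6 = 9
te_Task 2 = (6 + 4·10 + 14)/6 = 60/6 = 10
te_Task 3 = (2 + 4·3 + 10)/6 = 24/6 = 4
te_Task 4 = (12 + 4·14 + 16)/6 = 84/6 = 14
te_Task 5 = (2 + 4·3 + 10)/6 = 24/6 = 4
te_Task 6 = (6 + 4·7 + 14)/6 = 48/6 = 8
te_Task 7 = (4 + 4·5 + 12)/6 = 36/6 = 6
te_Task 8 = (5 + 4·7 + 21)/6 = 54/6 = 9

Forward pass:
ES_Task 1 = 0; EF_Task 1 = 9
ES_Task 2 = 9; EF_Task 2 = 9+10 = 19
ES_Task 3 = 9; EF_Task 3 = 9+4 = 13
ES_Task 4 = 9; EF_Task 4 = 9+14 = 23
ES_Task 5 = 9; EF_Task 5 = 9+4 = 13
ES_Task 6 = 9; EF_Task 6 = 9+8 = 17
ES_Task 7 = 13; EF_Task 7 = 13+6 = 19
ES_Task 8 = max(EF_Task 2=19, EF_Task 4=23, EF_Task 5=13, EF_Task 6=17, EF_Task 7=19) = 23; EF_Task 8 = 23+9 = 32
Expected project duration μ = 32 days. Critical path: Task 1 → Task 4 → Task 8.

Backward pass:
LF_Task 8 = 32; LS_Task 8 = 32−9 = 23
LF_Task 7 = LS_Task 8 = 23; LS_Task 7 = 23−6 = 17
LF_Task 6 = LS_Task 8 = 23; LS_Task 6 = 23−8 = 15
LF_Task 5 = LS_Task 8 = 23; LS_Task 5 = 23−4 = 19
LF_Task 4 = LS_Task 8 = 23; LS_Task 4 = 23−14 = 9
LF_Task 3 = LS_Task 7 = 17; LS_Task 3 = 17−4 = 13
LF_Task 2 = LS_Task 8 = 23; LS_Task 2 = 23−10 = 13
LF_Task 1 = min(LS_Task 2=13, LS_Task 3=13, LS_Task 4=9, LS_Task 5=19, LS_Task 6=15) = 9; LS_Task 1 = 9−9 = 0
Slack_Task 5 = LS_Task 5 − ES_Task 5 = 19 − 9 = 10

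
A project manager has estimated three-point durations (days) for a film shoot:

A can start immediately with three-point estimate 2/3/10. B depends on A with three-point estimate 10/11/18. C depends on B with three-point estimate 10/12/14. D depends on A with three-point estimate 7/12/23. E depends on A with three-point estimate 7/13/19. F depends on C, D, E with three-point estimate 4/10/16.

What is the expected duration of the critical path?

38 days

te_A = (2 + 4·3 + 10)/6 = 24/6 = 4
te_B = (10 + 4·11 + 18)/6 = 72/6 = 12
te_C = (10 + 4·12 + 14)/6 = 72/6 = 12
te_D = (7 + 4·12 + 23)/6 = 78/6 = 13
te_E = (7 + 4·13 + 19)/6 = 78/6 = 13
te_F = (4 + 4·10 + 16)/6 = 60/6 = 10

Forward pass:
ES_A = 0; EF_A = 4
ES_B = 4; EF_B = 4+12 = 16
ES_C = 16; EF_C = 16+12 = 28
ES_D = 4; EF_D = 4+13 = 17
ES_E = 4; EF_E = 4+13 = 17
ES_F = max(EF_C=28, EF_D=17, EF_E=17) = 28; EF_F = 28+10 = 38
Expected project duration μ = 38 days. Critical path: A → B → C → F.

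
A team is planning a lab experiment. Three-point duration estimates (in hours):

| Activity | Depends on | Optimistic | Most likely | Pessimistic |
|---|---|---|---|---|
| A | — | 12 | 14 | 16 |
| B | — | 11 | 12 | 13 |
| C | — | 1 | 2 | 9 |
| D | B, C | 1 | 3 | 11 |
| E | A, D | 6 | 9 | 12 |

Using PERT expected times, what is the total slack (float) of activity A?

te_A = (12 + 4·14 + 16)/6 = 84/6 = 14
te_B = (11 + 4·12 + 13)/6 = 72/6 = 12
te_C = (1 + 4·2 + 9)/6 = 18/6 = 3
te_D = (1 + 4·3 + 11)/6 = 24/6 = 4
te_E = (6 + 4·9 + 12)/6 = 54/6 = 9

Forward pass:
ES_A = 0; EF_A = 14
ES_B = 0; EF_B = 12
ES_C = 0; EF_C = 3
ES_D = max(EF_B=12, EF_C=3) = 12; EF_D = 12+4 = 16
ES_E = max(EF_A=14, EF_D=16) = 16; EF_E = 16+9 = 25
Expected project duration μ = 25 hours. Critical path: B → D → E.

Backward pass:
LF_E = 25; LS_E = 25−9 = 16
LF_D = LS_E = 16; LS_D = 16−4 = 12
LF_C = LS_D = 12; LS_C = 12−3 = 9
LF_B = LS_D = 12; LS_B = 12−12 = 0
LF_A = LS_E = 16; LS_A = 16−14 = 2
Slack_A = LS_A − ES_A = 2 − 0 = 2

2 hours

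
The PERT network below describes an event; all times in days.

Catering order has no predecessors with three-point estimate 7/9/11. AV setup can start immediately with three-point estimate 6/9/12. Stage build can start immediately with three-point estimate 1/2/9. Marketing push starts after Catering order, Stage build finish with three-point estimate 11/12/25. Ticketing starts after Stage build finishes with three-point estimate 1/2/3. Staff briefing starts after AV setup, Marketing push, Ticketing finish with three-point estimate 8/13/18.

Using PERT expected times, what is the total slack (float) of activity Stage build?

6 days

te_Catering order = (7 + 4·9 + 11)/6 = 54/6 = 9
te_AV setup = (6 + 4·9 + 12)/6 = 54/6 = 9
te_Stage build = (1 + 4·2 + 9)/6 = 18/6 = 3
te_Marketing push = (11 + 4·12 + 25)/6 = 84/6 = 14
te_Ticketing = (1 + 4·2 + 3)/6 = 12/6 = 2
te_Staff briefing = (8 + 4·13 + 18)/6 = 78/6 = 13

Forward pass:
ES_Catering order = 0; EF_Catering order = 9
ES_AV setup = 0; EF_AV setup = 9
ES_Stage build = 0; EF_Stage build = 3
ES_Marketing push = max(EF_Catering order=9, EF_Stage build=3) = 9; EF_Marketing push = 9+14 = 23
ES_Ticketing = 3; EF_Ticketing = 3+2 = 5
ES_Staff briefing = max(EF_AV setup=9, EF_Marketing push=23, EF_Ticketing=5) = 23; EF_Staff briefing = 23+13 = 36
Expected project duration μ = 36 days. Critical path: Catering order → Marketing push → Staff briefing.

Backward pass:
LF_Staff briefing = 36; LS_Staff briefing = 36−13 = 23
LF_Ticketing = LS_Staff briefing = 23; LS_Ticketing = 23−2 = 21
LF_Marketing push = LS_Staff briefing = 23; LS_Marketing push = 23−14 = 9
LF_Stage build = min(LS_Marketing push=9, LS_Ticketing=21) = 9; LS_Stage build = 9−3 = 6
LF_AV setup = LS_Staff briefing = 23; LS_AV setup = 23−9 = 14
LF_Catering order = LS_Marketing push = 9; LS_Catering order = 9−9 = 0
Slack_Stage build = LS_Stage build − ES_Stage build = 6 − 0 = 6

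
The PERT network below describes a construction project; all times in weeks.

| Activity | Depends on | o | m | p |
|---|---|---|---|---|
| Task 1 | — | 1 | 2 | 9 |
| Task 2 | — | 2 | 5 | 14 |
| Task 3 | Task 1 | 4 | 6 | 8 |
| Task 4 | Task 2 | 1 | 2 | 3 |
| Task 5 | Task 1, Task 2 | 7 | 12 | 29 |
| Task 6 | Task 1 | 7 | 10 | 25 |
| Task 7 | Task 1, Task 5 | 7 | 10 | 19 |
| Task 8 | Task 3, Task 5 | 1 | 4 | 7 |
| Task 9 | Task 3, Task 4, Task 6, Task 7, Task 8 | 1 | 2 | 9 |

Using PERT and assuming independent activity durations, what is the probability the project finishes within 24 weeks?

te_Task 1 = (1 + 4·2 + 9)/6 = 18/6 = 3; σ²_Task 1 = ((9−1)/6)² = 1.778
te_Task 2 = (2 + 4·5 + 14)/6 = 36/6 = 6; σ²_Task 2 = ((14−2)/6)² = 4.000
te_Task 3 = (4 + 4·6 + 8)/6 = 36/6 = 6; σ²_Task 3 = ((8−4)/6)² = 0.444
te_Task 4 = (1 + 4·2 + 3)/6 = 12/6 = 2; σ²_Task 4 = ((3−1)/6)² = 0.111
te_Task 5 = (7 + 4·12 + 29)/6 = 84/6 = 14; σ²_Task 5 = ((29−7)/6)² = 13.444
te_Task 6 = (7 + 4·10 + 25)/6 = 72/6 = 12; σ²_Task 6 = ((25−7)/6)² = 9.000
te_Task 7 = (7 + 4·10 + 19)/6 = 66/6 = 11; σ²_Task 7 = ((19−7)/6)² = 4.000
te_Task 8 = (1 + 4·4 + 7)/6 = 24/6 = 4; σ²_Task 8 = ((7−1)/6)² = 1.000
te_Task 9 = (1 + 4·2 + 9)/6 = 18/6 = 3; σ²_Task 9 = ((9−1)/6)² = 1.778

Forward pass:
ES_Task 1 = 0; EF_Task 1 = 3
ES_Task 2 = 0; EF_Task 2 = 6
ES_Task 3 = 3; EF_Task 3 = 3+6 = 9
ES_Task 4 = 6; EF_Task 4 = 6+2 = 8
ES_Task 5 = max(EF_Task 1=3, EF_Task 2=6) = 6; EF_Task 5 = 6+14 = 20
ES_Task 6 = 3; EF_Task 6 = 3+12 = 15
ES_Task 7 = max(EF_Task 1=3, EF_Task 5=20) = 20; EF_Task 7 = 20+11 = 31
ES_Task 8 = max(EF_Task 3=9, EF_Task 5=20) = 20; EF_Task 8 = 20+4 = 24
ES_Task 9 = max(EF_Task 3=9, EF_Task 4=8, EF_Task 6=15, EF_Task 7=31, EF_Task 8=24) = 31; EF_Task 9 = 31+3 = 34
Expected project duration μ = 34 weeks. Critical path: Task 2 → Task 5 → Task 7 → Task 9.

Variance along critical path = 4.000 + 13.444 + 4.000 + 1.778 = 23.222; σ = √23.222 = 4.819 weeks.
Z = (24 − 34) / 4.819 = -2.075
P(T ≤ 24) = Φ(-2.075) ≈ 0.019

0.019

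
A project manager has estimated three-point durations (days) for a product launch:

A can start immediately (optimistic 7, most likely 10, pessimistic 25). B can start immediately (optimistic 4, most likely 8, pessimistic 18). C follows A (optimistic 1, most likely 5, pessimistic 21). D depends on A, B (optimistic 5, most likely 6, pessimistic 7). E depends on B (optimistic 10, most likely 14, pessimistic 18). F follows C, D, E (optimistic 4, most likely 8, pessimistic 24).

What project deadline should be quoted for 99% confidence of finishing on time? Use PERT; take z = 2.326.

43.0 days

te_A = (7 + 4·10 + 25)/6 = 72/6 = 12; σ²_A = ((25−7)/6)² = 9.000
te_B = (4 + 4·8 + 18)/6 = 54/6 = 9; σ²_B = ((18−4)/6)² = 5.444
te_C = (1 + 4·5 + 21)/6 = 42/6 = 7; σ²_C = ((21−1)/6)² = 11.111
te_D = (5 + 4·6 + 7)/6 = 36/6 = 6; σ²_D = ((7−5)/6)² = 0.111
te_E = (10 + 4·14 + 18)/6 = 84/6 = 14; σ²_E = ((18−10)/6)² = 1.778
te_F = (4 + 4·8 + 24)/6 = 60/6 = 10; σ²_F = ((24−4)/6)² = 11.111

Forward pass:
ES_A = 0; EF_A = 12
ES_B = 0; EF_B = 9
ES_C = 12; EF_C = 12+7 = 19
ES_D = max(EF_A=12, EF_B=9) = 12; EF_D = 12+6 = 18
ES_E = 9; EF_E = 9+14 = 23
ES_F = max(EF_C=19, EF_D=18, EF_E=23) = 23; EF_F = 23+10 = 33
Expected project duration μ = 33 days. Critical path: B → E → F.

Variance along critical path = 5.444 + 1.778 + 11.111 = 18.333; σ = 4.282 days.
D = μ + z·σ = 33 + 2.326·4.282 = 43.0 days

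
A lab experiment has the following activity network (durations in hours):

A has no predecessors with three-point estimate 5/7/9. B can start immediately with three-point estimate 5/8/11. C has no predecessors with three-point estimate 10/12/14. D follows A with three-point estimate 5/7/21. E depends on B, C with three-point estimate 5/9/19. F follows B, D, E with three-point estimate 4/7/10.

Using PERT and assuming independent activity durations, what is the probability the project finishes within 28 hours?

te_A = (5 + 4·7 + 9)/6 = 42/6 = 7; σ²_A = ((9−5)/6)² = 0.444
te_B = (5 + 4·8 + 11)/6 = 48/6 = 8; σ²_B = ((11−5)/6)² = 1.000
te_C = (10 + 4·12 + 14)/6 = 72/6 = 12; σ²_C = ((14−10)/6)² = 0.444
te_D = (5 + 4·7 + 21)/6 = 54/6 = 9; σ²_D = ((21−5)/6)² = 7.111
te_E = (5 + 4·9 + 19)/6 = 60/6 = 10; σ²_E = ((19−5)/6)² = 5.444
te_F = (4 + 4·7 + 10)/6 = 42/6 = 7; σ²_F = ((10−4)/6)² = 1.000

Forward pass:
ES_A = 0; EF_A = 7
ES_B = 0; EF_B = 8
ES_C = 0; EF_C = 12
ES_D = 7; EF_D = 7+9 = 16
ES_E = max(EF_B=8, EF_C=12) = 12; EF_E = 12+10 = 22
ES_F = max(EF_B=8, EF_D=16, EF_E=22) = 22; EF_F = 22+7 = 29
Expected project duration μ = 29 hours. Critical path: C → E → F.

Variance along critical path = 0.444 + 5.444 + 1.000 = 6.889; σ = √6.889 = 2.625 hours.
Z = (28 − 29) / 2.625 = -0.381
P(T ≤ 28) = Φ(-0.381) ≈ 0.352

0.352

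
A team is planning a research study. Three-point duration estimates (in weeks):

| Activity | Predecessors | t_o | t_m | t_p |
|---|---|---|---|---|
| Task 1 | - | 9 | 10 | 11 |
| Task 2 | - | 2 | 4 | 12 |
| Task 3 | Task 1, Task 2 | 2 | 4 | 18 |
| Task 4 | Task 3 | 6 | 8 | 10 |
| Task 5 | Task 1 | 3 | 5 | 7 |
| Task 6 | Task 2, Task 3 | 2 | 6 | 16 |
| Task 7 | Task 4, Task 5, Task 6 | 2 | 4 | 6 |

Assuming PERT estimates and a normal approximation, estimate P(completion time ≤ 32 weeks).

0.920

te_Task 1 = (9 + 4·10 + 11)/6 = 60/6 = 10; σ²_Task 1 = ((11−9)/6)² = 0.111
te_Task 2 = (2 + 4·4 + 12)/6 = 30/6 = 5; σ²_Task 2 = ((12−2)/6)² = 2.778
te_Task 3 = (2 + 4·4 + 18)/6 = 36/6 = 6; σ²_Task 3 = ((18−2)/6)² = 7.111
te_Task 4 = (6 + 4·8 + 10)/6 = 48/6 = 8; σ²_Task 4 = ((10−6)/6)² = 0.444
te_Task 5 = (3 + 4·5 + 7)/6 = 30/6 = 5; σ²_Task 5 = ((7−3)/6)² = 0.444
te_Task 6 = (2 + 4·6 + 16)/6 = 42/6 = 7; σ²_Task 6 = ((16−2)/6)² = 5.444
te_Task 7 = (2 + 4·4 + 6)/6 = 24/6 = 4; σ²_Task 7 = ((6−2)/6)² = 0.444

Forward pass:
ES_Task 1 = 0; EF_Task 1 = 10
ES_Task 2 = 0; EF_Task 2 = 5
ES_Task 3 = max(EF_Task 1=10, EF_Task 2=5) = 10; EF_Task 3 = 10+6 = 16
ES_Task 4 = 16; EF_Task 4 = 16+8 = 24
ES_Task 5 = 10; EF_Task 5 = 10+5 = 15
ES_Task 6 = max(EF_Task 2=5, EF_Task 3=16) = 16; EF_Task 6 = 16+7 = 23
ES_Task 7 = max(EF_Task 4=24, EF_Task 5=15, EF_Task 6=23) = 24; EF_Task 7 = 24+4 = 28
Expected project duration μ = 28 weeks. Critical path: Task 1 → Task 3 → Task 4 → Task 7.

Variance along critical path = 0.111 + 7.111 + 0.444 + 0.444 = 8.111; σ = √8.111 = 2.848 weeks.
Z = (32 − 28) / 2.848 = 1.404
P(T ≤ 32) = Φ(1.404) ≈ 0.920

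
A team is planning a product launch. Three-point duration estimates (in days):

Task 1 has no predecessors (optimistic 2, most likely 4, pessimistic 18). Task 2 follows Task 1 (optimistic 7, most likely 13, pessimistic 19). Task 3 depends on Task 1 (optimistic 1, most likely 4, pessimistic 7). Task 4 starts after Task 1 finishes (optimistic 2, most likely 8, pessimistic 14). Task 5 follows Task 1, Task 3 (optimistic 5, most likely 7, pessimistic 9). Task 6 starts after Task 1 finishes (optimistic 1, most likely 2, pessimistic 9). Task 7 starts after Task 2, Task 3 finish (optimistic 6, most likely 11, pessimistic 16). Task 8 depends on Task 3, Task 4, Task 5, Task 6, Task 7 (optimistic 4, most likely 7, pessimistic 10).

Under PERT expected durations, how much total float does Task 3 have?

9 days

te_Task 1 = (2 + 4·4 + 18)/6 = 36/6 = 6
te_Task 2 = (7 + 4·13 + 19)/6 = 78/6 = 13
te_Task 3 = (1 + 4·4 + 7)/6 = 24/6 = 4
te_Task 4 = (2 + 4·8 + 14)/6 = 48/6 = 8
te_Task 5 = (5 + 4·7 + 9)/6 = 42/6 = 7
te_Task 6 = (1 + 4·2 + 9)/6 = 18/6 = 3
te_Task 7 = (6 + 4·11 + 16)/6 = 66/6 = 11
te_Task 8 = (4 + 4·7 + 10)/6 = 42/6 = 7

Forward pass:
ES_Task 1 = 0; EF_Task 1 = 6
ES_Task 2 = 6; EF_Task 2 = 6+13 = 19
ES_Task 3 = 6; EF_Task 3 = 6+4 = 10
ES_Task 4 = 6; EF_Task 4 = 6+8 = 14
ES_Task 5 = max(EF_Task 1=6, EF_Task 3=10) = 10; EF_Task 5 = 10+7 = 17
ES_Task 6 = 6; EF_Task 6 = 6+3 = 9
ES_Task 7 = max(EF_Task 2=19, EF_Task 3=10) = 19; EF_Task 7 = 19+11 = 30
ES_Task 8 = max(EF_Task 3=10, EF_Task 4=14, EF_Task 5=17, EF_Task 6=9, EF_Task 7=30) = 30; EF_Task 8 = 30+7 = 37
Expected project duration μ = 37 days. Critical path: Task 1 → Task 2 → Task 7 → Task 8.

Backward pass:
LF_Task 8 = 37; LS_Task 8 = 37−7 = 30
LF_Task 7 = LS_Task 8 = 30; LS_Task 7 = 30−11 = 19
LF_Task 6 = LS_Task 8 = 30; LS_Task 6 = 30−3 = 27
LF_Task 5 = LS_Task 8 = 30; LS_Task 5 = 30−7 = 23
LF_Task 4 = LS_Task 8 = 30; LS_Task 4 = 30−8 = 22
LF_Task 3 = min(LS_Task 5=23, LS_Task 7=19, LS_Task 8=30) = 19; LS_Task 3 = 19−4 = 15
LF_Task 2 = LS_Task 7 = 19; LS_Task 2 = 19−13 = 6
LF_Task 1 = min(LS_Task 2=6, LS_Task 3=15, LS_Task 4=22, LS_Task 5=23, LS_Task 6=27) = 6; LS_Task 1 = 6−6 = 0
Slack_Task 3 = LS_Task 3 − ES_Task 3 = 15 − 6 = 9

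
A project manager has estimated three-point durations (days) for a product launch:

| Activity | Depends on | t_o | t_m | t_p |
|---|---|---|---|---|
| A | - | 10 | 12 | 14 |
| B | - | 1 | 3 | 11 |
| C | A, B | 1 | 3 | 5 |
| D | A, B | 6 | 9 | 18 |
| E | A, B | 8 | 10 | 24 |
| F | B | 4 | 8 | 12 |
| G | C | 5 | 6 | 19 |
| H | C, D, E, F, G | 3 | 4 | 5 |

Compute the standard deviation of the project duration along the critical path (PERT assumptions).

2.77 days

te_A = (10 + 4·12 + 14)/6 = 72/6 = 12; σ²_A = ((14−10)/6)² = 0.444
te_B = (1 + 4·3 + 11)/6 = 24/6 = 4; σ²_B = ((11−1)/6)² = 2.778
te_C = (1 + 4·3 + 5)/6 = 18/6 = 3; σ²_C = ((5−1)/6)² = 0.444
te_D = (6 + 4·9 + 18)/6 = 60/6 = 10; σ²_D = ((18−6)/6)² = 4.000
te_E = (8 + 4·10 + 24)/6 = 72/6 = 12; σ²_E = ((24−8)/6)² = 7.111
te_F = (4 + 4·8 + 12)/6 = 48/6 = 8; σ²_F = ((12−4)/6)² = 1.778
te_G = (5 + 4·6 + 19)/6 = 48/6 = 8; σ²_G = ((19−5)/6)² = 5.444
te_H = (3 + 4·4 + 5)/6 = 24/6 = 4; σ²_H = ((5−3)/6)² = 0.111

Forward pass:
ES_A = 0; EF_A = 12
ES_B = 0; EF_B = 4
ES_C = max(EF_A=12, EF_B=4) = 12; EF_C = 12+3 = 15
ES_D = max(EF_A=12, EF_B=4) = 12; EF_D = 12+10 = 22
ES_E = max(EF_A=12, EF_B=4) = 12; EF_E = 12+12 = 24
ES_F = 4; EF_F = 4+8 = 12
ES_G = 15; EF_G = 15+8 = 23
ES_H = max(EF_C=15, EF_D=22, EF_E=24, EF_F=12, EF_G=23) = 24; EF_H = 24+4 = 28
Expected project duration μ = 28 days. Critical path: A → E → H.

Variance along critical path = 0.444 + 7.111 + 0.111 = 7.667
σ = √7.667 = 2.769 days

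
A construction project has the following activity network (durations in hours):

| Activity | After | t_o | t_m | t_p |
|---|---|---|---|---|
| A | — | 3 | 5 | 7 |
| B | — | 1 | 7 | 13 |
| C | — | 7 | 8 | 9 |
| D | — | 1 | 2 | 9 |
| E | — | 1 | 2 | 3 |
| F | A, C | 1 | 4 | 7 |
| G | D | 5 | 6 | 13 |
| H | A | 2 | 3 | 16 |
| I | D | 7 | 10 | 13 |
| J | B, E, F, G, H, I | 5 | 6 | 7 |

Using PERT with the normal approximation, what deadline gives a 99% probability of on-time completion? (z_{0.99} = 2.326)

te_A = (3 + 4·5 + 7)/6 = 30/6 = 5; σ²_A = ((7−3)/6)² = 0.444
te_B = (1 + 4·7 + 13)/6 = 42/6 = 7; σ²_B = ((13−1)/6)² = 4.000
te_C = (7 + 4·8 + 9)/6 = 48/6 = 8; σ²_C = ((9−7)/6)² = 0.111
te_D = (1 + 4·2 + 9)/6 = 18/6 = 3; σ²_D = ((9−1)/6)² = 1.778
te_E = (1 + 4·2 + 3)/6 = 12/6 = 2; σ²_E = ((3−1)/6)² = 0.111
te_F = (1 + 4·4 + 7)/6 = 24/6 = 4; σ²_F = ((7−1)/6)² = 1.000
te_G = (5 + 4·6 + 13)/6 = 42/6 = 7; σ²_G = ((13−5)/6)² = 1.778
te_H = (2 + 4·3 + 16)/6 = 30/6 = 5; σ²_H = ((16−2)/6)² = 5.444
te_I = (7 + 4·10 + 13)/6 = 60/6 = 10; σ²_I = ((13−7)/6)² = 1.000
te_J = (5 + 4·6 + 7)/6 = 36/6 = 6; σ²_J = ((7−5)/6)² = 0.111

Forward pass:
ES_A = 0; EF_A = 5
ES_B = 0; EF_B = 7
ES_C = 0; EF_C = 8
ES_D = 0; EF_D = 3
ES_E = 0; EF_E = 2
ES_F = max(EF_A=5, EF_C=8) = 8; EF_F = 8+4 = 12
ES_G = 3; EF_G = 3+7 = 10
ES_H = 5; EF_H = 5+5 = 10
ES_I = 3; EF_I = 3+10 = 13
ES_J = max(EF_B=7, EF_E=2, EF_F=12, EF_G=10, EF_H=10, EF_I=13) = 13; EF_J = 13+6 = 19
Expected project duration μ = 19 hours. Critical path: D → I → J.

Variance along critical path = 1.778 + 1.000 + 0.111 = 2.889; σ = 1.700 hours.
D = μ + z·σ = 19 + 2.326·1.700 = 23.0 hours

23.0 hours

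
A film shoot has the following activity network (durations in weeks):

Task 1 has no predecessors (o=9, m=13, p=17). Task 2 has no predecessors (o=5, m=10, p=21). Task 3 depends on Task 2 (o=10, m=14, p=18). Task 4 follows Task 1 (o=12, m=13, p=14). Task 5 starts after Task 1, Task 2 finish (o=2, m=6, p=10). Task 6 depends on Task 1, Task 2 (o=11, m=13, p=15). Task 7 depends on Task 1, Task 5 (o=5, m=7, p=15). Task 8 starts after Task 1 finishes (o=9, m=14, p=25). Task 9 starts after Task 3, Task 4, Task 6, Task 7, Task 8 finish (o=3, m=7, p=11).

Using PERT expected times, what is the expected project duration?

35 weeks

te_Task 1 = (9 + 4·13 + 17)/6 = 78/6 = 13
te_Task 2 = (5 + 4·10 + 21)/6 = 66/6 = 11
te_Task 3 = (10 + 4·14 + 18)/6 = 84/6 = 14
te_Task 4 = (12 + 4·13 + 14)/6 = 78/6 = 13
te_Task 5 = (2 + 4·6 + 10)/6 = 36/6 = 6
te_Task 6 = (11 + 4·13 + 15)/6 = 78/6 = 13
te_Task 7 = (5 + 4·7 + 15)/6 = 48/6 = 8
te_Task 8 = (9 + 4·14 + 25)/6 = 90/6 = 15
te_Task 9 = (3 + 4·7 + 11)/6 = 42/6 = 7

Forward pass:
ES_Task 1 = 0; EF_Task 1 = 13
ES_Task 2 = 0; EF_Task 2 = 11
ES_Task 3 = 11; EF_Task 3 = 11+14 = 25
ES_Task 4 = 13; EF_Task 4 = 13+13 = 26
ES_Task 5 = max(EF_Task 1=13, EF_Task 2=11) = 13; EF_Task 5 = 13+6 = 19
ES_Task 6 = max(EF_Task 1=13, EF_Task 2=11) = 13; EF_Task 6 = 13+13 = 26
ES_Task 7 = max(EF_Task 1=13, EF_Task 5=19) = 19; EF_Task 7 = 19+8 = 27
ES_Task 8 = 13; EF_Task 8 = 13+15 = 28
ES_Task 9 = max(EF_Task 3=25, EF_Task 4=26, EF_Task 6=26, EF_Task 7=27, EF_Task 8=28) = 28; EF_Task 9 = 28+7 = 35
Expected project duration μ = 35 weeks. Critical path: Task 1 → Task 8 → Task 9.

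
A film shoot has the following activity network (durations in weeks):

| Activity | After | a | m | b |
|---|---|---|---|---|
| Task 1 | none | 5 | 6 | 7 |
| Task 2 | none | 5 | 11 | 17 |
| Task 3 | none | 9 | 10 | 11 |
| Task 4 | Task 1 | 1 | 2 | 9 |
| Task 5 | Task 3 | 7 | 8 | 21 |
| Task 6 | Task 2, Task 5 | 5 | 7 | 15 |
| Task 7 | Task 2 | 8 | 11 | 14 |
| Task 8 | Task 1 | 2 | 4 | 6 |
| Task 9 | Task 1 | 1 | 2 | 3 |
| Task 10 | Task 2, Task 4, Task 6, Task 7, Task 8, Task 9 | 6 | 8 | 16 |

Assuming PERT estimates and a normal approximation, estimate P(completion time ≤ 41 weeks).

0.885

te_Task 1 = (5 + 4·6 + 7)/6 = 36/6 = 6; σ²_Task 1 = ((7−5)/6)² = 0.111
te_Task 2 = (5 + 4·11 + 17)/6 = 66/6 = 11; σ²_Task 2 = ((17−5)/6)² = 4.000
te_Task 3 = (9 + 4·10 + 11)/6 = 60/6 = 10; σ²_Task 3 = ((11−9)/6)² = 0.111
te_Task 4 = (1 + 4·2 + 9)/6 = 18/6 = 3; σ²_Task 4 = ((9−1)/6)² = 1.778
te_Task 5 = (7 + 4·8 + 21)/6 = 60/6 = 10; σ²_Task 5 = ((21−7)/6)² = 5.444
te_Task 6 = (5 + 4·7 + 15)/6 = 48/6 = 8; σ²_Task 6 = ((15−5)/6)² = 2.778
te_Task 7 = (8 + 4·11 + 14)/6 = 66/6 = 11; σ²_Task 7 = ((14−8)/6)² = 1.000
te_Task 8 = (2 + 4·4 + 6)/6 = 24/6 = 4; σ²_Task 8 = ((6−2)/6)² = 0.444
te_Task 9 = (1 + 4·2 + 3)/6 = 12/6 = 2; σ²_Task 9 = ((3−1)/6)² = 0.111
te_Task 10 = (6 + 4·8 + 16)/6 = 54/6 = 9; σ²_Task 10 = ((16−6)/6)² = 2.778

Forward pass:
ES_Task 1 = 0; EF_Task 1 = 6
ES_Task 2 = 0; EF_Task 2 = 11
ES_Task 3 = 0; EF_Task 3 = 10
ES_Task 4 = 6; EF_Task 4 = 6+3 = 9
ES_Task 5 = 10; EF_Task 5 = 10+10 = 20
ES_Task 6 = max(EF_Task 2=11, EF_Task 5=20) = 20; EF_Task 6 = 20+8 = 28
ES_Task 7 = 11; EF_Task 7 = 11+11 = 22
ES_Task 8 = 6; EF_Task 8 = 6+4 = 10
ES_Task 9 = 6; EF_Task 9 = 6+2 = 8
ES_Task 10 = max(EF_Task 2=11, EF_Task 4=9, EF_Task 6=28, EF_Task 7=22, EF_Task 8=10, EF_Task 9=8) = 28; EF_Task 10 = 28+9 = 37
Expected project duration μ = 37 weeks. Critical path: Task 3 → Task 5 → Task 6 → Task 10.

Variance along critical path = 0.111 + 5.444 + 2.778 + 2.778 = 11.111; σ = √11.111 = 3.333 weeks.
Z = (41 − 37) / 3.333 = 1.200
P(T ≤ 41) = Φ(1.200) ≈ 0.885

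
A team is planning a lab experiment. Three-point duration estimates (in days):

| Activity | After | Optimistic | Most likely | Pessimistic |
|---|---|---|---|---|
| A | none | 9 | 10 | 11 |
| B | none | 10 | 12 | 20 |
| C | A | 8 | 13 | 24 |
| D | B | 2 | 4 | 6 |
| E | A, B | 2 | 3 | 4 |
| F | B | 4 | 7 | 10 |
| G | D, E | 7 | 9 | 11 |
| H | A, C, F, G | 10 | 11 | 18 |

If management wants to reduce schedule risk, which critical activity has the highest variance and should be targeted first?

te_A = (9 + 4·10 + 11)/6 = 60/6 = 10; σ²_A = ((11−9)/6)² = 0.111
te_B = (10 + 4·12 + 20)/6 = 78/6 = 13; σ²_B = ((20−10)/6)² = 2.778
te_C = (8 + 4·13 + 24)/6 = 84/6 = 14; σ²_C = ((24−8)/6)² = 7.111
te_D = (2 + 4·4 + 6)/6 = 24/6 = 4; σ²_D = ((6−2)/6)² = 0.444
te_E = (2 + 4·3 + 4)/6 = 18/6 = 3; σ²_E = ((4−2)/6)² = 0.111
te_F = (4 + 4·7 + 10)/6 = 42/6 = 7; σ²_F = ((10−4)/6)² = 1.000
te_G = (7 + 4·9 + 11)/6 = 54/6 = 9; σ²_G = ((11−7)/6)² = 0.444
te_H = (10 + 4·11 + 18)/6 = 72/6 = 12; σ²_H = ((18−10)/6)² = 1.778

Forward pass:
ES_A = 0; EF_A = 10
ES_B = 0; EF_B = 13
ES_C = 10; EF_C = 10+14 = 24
ES_D = 13; EF_D = 13+4 = 17
ES_E = max(EF_A=10, EF_B=13) = 13; EF_E = 13+3 = 16
ES_F = 13; EF_F = 13+7 = 20
ES_G = max(EF_D=17, EF_E=16) = 17; EF_G = 17+9 = 26
ES_H = max(EF_A=10, EF_C=24, EF_F=20, EF_G=26) = 26; EF_H = 26+12 = 38
Expected project duration μ = 38 days. Critical path: B → D → G → H.

Variances on critical path: σ²_B=2.778, σ²_D=0.444, σ²_G=0.444, σ²_H=1.778.
Largest is σ²_B = 2.778.

B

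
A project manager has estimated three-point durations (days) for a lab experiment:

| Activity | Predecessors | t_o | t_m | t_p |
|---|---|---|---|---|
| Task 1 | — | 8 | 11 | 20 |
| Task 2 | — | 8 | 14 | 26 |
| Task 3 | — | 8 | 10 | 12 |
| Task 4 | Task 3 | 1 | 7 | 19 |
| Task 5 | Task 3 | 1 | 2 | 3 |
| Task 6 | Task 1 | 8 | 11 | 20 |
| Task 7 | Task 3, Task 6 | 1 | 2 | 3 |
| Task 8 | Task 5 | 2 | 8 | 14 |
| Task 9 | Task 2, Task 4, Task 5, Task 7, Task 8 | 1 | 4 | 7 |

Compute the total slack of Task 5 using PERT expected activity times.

6 days

te_Task 1 = (8 + 4·11 + 20)/6 = 72/6 = 12
te_Task 2 = (8 + 4·14 + 26)/6 = 90/6 = 15
te_Task 3 = (8 + 4·10 + 12)/6 = 60/6 = 10
te_Task 4 = (1 + 4·7 + 19)/6 = 48/6 = 8
te_Task 5 = (1 + 4·2 + 3)/6 = 12/6 = 2
te_Task 6 = (8 + 4·11 + 20)/6 = 72/6 = 12
te_Task 7 = (1 + 4·2 + 3)/6 = 12/6 = 2
te_Task 8 = (2 + 4·8 + 14)/6 = 48/6 = 8
te_Task 9 = (1 + 4·4 + 7)/6 = 24/6 = 4

Forward pass:
ES_Task 1 = 0; EF_Task 1 = 12
ES_Task 2 = 0; EF_Task 2 = 15
ES_Task 3 = 0; EF_Task 3 = 10
ES_Task 4 = 10; EF_Task 4 = 10+8 = 18
ES_Task 5 = 10; EF_Task 5 = 10+2 = 12
ES_Task 6 = 12; EF_Task 6 = 12+12 = 24
ES_Task 7 = max(EF_Task 3=10, EF_Task 6=24) = 24; EF_Task 7 = 24+2 = 26
ES_Task 8 = 12; EF_Task 8 = 12+8 = 20
ES_Task 9 = max(EF_Task 2=15, EF_Task 4=18, EF_Task 5=12, EF_Task 7=26, EF_Task 8=20) = 26; EF_Task 9 = 26+4 = 30
Expected project duration μ = 30 days. Critical path: Task 1 → Task 6 → Task 7 → Task 9.

Backward pass:
LF_Task 9 = 30; LS_Task 9 = 30−4 = 26
LF_Task 8 = LS_Task 9 = 26; LS_Task 8 = 26−8 = 18
LF_Task 7 = LS_Task 9 = 26; LS_Task 7 = 26−2 = 24
LF_Task 6 = LS_Task 7 = 24; LS_Task 6 = 24−12 = 12
LF_Task 5 = min(LS_Task 8=18, LS_Task 9=26) = 18; LS_Task 5 = 18−2 = 16
LF_Task 4 = LS_Task 9 = 26; LS_Task 4 = 26−8 = 18
LF_Task 3 = min(LS_Task 4=18, LS_Task 5=16, LS_Task 7=24) = 16; LS_Task 3 = 16−10 = 6
LF_Task 2 = LS_Task 9 = 26; LS_Task 2 = 26−15 = 11
LF_Task 1 = LS_Task 6 = 12; LS_Task 1 = 12−12 = 0
Slack_Task 5 = LS_Task 5 − ES_Task 5 = 16 − 10 = 6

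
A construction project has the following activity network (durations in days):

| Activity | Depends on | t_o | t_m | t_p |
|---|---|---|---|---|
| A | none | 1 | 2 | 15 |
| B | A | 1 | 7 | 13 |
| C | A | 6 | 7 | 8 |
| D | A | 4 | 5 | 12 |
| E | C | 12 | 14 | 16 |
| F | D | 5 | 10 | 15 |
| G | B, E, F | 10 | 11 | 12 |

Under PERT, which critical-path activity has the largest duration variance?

te_A = (1 + 4·2 + 15)/6 = 24/6 = 4; σ²_A = ((15−1)/6)² = 5.444
te_B = (1 + 4·7 + 13)/6 = 42/6 = 7; σ²_B = ((13−1)/6)² = 4.000
te_C = (6 + 4·7 + 8)/6 = 42/6 = 7; σ²_C = ((8−6)/6)² = 0.111
te_D = (4 + 4·5 + 12)/6 = 36/6 = 6; σ²_D = ((12−4)/6)² = 1.778
te_E = (12 + 4·14 + 16)/6 = 84/6 = 14; σ²_E = ((16−12)/6)² = 0.444
te_F = (5 + 4·10 + 15)/6 = 60/6 = 10; σ²_F = ((15−5)/6)² = 2.778
te_G = (10 + 4·11 + 12)/6 = 66/6 = 11; σ²_G = ((12−10)/6)² = 0.111

Forward pass:
ES_A = 0; EF_A = 4
ES_B = 4; EF_B = 4+7 = 11
ES_C = 4; EF_C = 4+7 = 11
ES_D = 4; EF_D = 4+6 = 10
ES_E = 11; EF_E = 11+14 = 25
ES_F = 10; EF_F = 10+10 = 20
ES_G = max(EF_B=11, EF_E=25, EF_F=20) = 25; EF_G = 25+11 = 36
Expected project duration μ = 36 days. Critical path: A → C → E → G.

Variances on critical path: σ²_A=5.444, σ²_C=0.111, σ²_E=0.444, σ²_G=0.111.
Largest is σ²_A = 5.444.

A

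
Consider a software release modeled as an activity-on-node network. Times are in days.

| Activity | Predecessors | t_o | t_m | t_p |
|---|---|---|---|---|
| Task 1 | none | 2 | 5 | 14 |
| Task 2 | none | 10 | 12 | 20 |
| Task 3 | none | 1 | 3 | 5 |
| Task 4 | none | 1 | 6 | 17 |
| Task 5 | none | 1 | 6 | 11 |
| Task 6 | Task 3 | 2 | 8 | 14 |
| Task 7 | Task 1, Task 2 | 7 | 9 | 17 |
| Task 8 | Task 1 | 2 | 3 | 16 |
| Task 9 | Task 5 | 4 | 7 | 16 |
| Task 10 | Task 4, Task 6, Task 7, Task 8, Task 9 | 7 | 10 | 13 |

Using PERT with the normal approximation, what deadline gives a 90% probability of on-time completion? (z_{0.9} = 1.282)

te_Task 1 = (2 + 4·5 + 14)/6 = 36/6 = 6; σ²_Task 1 = ((14−2)/6)² = 4.000
te_Task 2 = (10 + 4·12 + 20)/6 = 78/6 = 13; σ²_Task 2 = ((20−10)/6)² = 2.778
te_Task 3 = (1 + 4·3 + 5)/6 = 18/6 = 3; σ²_Task 3 = ((5−1)/6)² = 0.444
te_Task 4 = (1 + 4·6 + 17)/6 = 42/6 = 7; σ²_Task 4 = ((17−1)/6)² = 7.111
te_Task 5 = (1 + 4·6 + 11)/6 = 36/6 = 6; σ²_Task 5 = ((11−1)/6)² = 2.778
te_Task 6 = (2 + 4·8 + 14)/6 = 48/6 = 8; σ²_Task 6 = ((14−2)/6)² = 4.000
te_Task 7 = (7 + 4·9 + 17)/6 = 60/6 = 10; σ²_Task 7 = ((17−7)/6)² = 2.778
te_Task 8 = (2 + 4·3 + 16)/6 = 30/6 = 5; σ²_Task 8 = ((16−2)/6)² = 5.444
te_Task 9 = (4 + 4·7 + 16)/6 = 48/6 = 8; σ²_Task 9 = ((16−4)/6)² = 4.000
te_Task 10 = (7 + 4·10 + 13)/6 = 60/6 = 10; σ²_Task 10 = ((13−7)/6)² = 1.000

Forward pass:
ES_Task 1 = 0; EF_Task 1 = 6
ES_Task 2 = 0; EF_Task 2 = 13
ES_Task 3 = 0; EF_Task 3 = 3
ES_Task 4 = 0; EF_Task 4 = 7
ES_Task 5 = 0; EF_Task 5 = 6
ES_Task 6 = 3; EF_Task 6 = 3+8 = 11
ES_Task 7 = max(EF_Task 1=6, EF_Task 2=13) = 13; EF_Task 7 = 13+10 = 23
ES_Task 8 = 6; EF_Task 8 = 6+5 = 11
ES_Task 9 = 6; EF_Task 9 = 6+8 = 14
ES_Task 10 = max(EF_Task 4=7, EF_Task 6=11, EF_Task 7=23, EF_Task 8=11, EF_Task 9=14) = 23; EF_Task 10 = 23+10 = 33
Expected project duration μ = 33 days. Critical path: Task 2 → Task 7 → Task 10.

Variance along critical path = 2.778 + 2.778 + 1.000 = 6.556; σ = 2.560 days.
D = μ + z·σ = 33 + 1.282·2.560 = 36.3 days

36.3 days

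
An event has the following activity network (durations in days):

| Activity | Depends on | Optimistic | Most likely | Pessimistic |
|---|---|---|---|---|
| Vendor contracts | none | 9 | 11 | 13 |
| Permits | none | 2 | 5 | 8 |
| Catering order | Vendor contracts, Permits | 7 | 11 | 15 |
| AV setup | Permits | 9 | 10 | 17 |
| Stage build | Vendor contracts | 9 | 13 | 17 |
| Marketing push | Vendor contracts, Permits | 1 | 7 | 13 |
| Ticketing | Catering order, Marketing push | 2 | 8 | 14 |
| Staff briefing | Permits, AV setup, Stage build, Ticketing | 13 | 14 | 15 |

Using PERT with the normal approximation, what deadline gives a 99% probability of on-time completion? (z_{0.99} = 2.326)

te_Vendor contracts = (9 + 4·11 + 13)/6 = 66/6 = 11; σ²_Vendor contracts = ((13−9)/6)² = 0.444
te_Permits = (2 + 4·5 + 8)/6 = 30/6 = 5; σ²_Permits = ((8−2)/6)² = 1.000
te_Catering order = (7 + 4·11 + 15)/6 = 66/6 = 11; σ²_Catering order = ((15−7)/6)² = 1.778
te_AV setup = (9 + 4·10 + 17)/6 = 66/6 = 11; σ²_AV setup = ((17−9)/6)² = 1.778
te_Stage build = (9 + 4·13 + 17)/6 = 78/6 = 13; σ²_Stage build = ((17−9)/6)² = 1.778
te_Marketing push = (1 + 4·7 + 13)/6 = 42/6 = 7; σ²_Marketing push = ((13−1)/6)² = 4.000
te_Ticketing = (2 + 4·8 + 14)/6 = 48/6 = 8; σ²_Ticketing = ((14−2)/6)² = 4.000
te_Staff briefing = (13 + 4·14 + 15)/6 = 84/6 = 14; σ²_Staff briefing = ((15−13)/6)² = 0.111

Forward pass:
ES_Vendor contracts = 0; EF_Vendor contracts = 11
ES_Permits = 0; EF_Permits = 5
ES_Catering order = max(EF_Vendor contracts=11, EF_Permits=5) = 11; EF_Catering order = 11+11 = 22
ES_AV setup = 5; EF_AV setup = 5+11 = 16
ES_Stage build = 11; EF_Stage build = 11+13 = 24
ES_Marketing push = max(EF_Vendor contracts=11, EF_Permits=5) = 11; EF_Marketing push = 11+7 = 18
ES_Ticketing = max(EF_Catering order=22, EF_Marketing push=18) = 22; EF_Ticketing = 22+8 = 30
ES_Staff briefing = max(EF_Permits=5, EF_AV setup=16, EF_Stage build=24, EF_Ticketing=30) = 30; EF_Staff briefing = 30+14 = 44
Expected project duration μ = 44 days. Critical path: Vendor contracts → Catering order → Ticketing → Staff briefing.

Variance along critical path = 0.444 + 1.778 + 4.000 + 0.111 = 6.333; σ = 2.517 days.
D = μ + z·σ = 44 + 2.326·2.517 = 49.9 days

49.9 days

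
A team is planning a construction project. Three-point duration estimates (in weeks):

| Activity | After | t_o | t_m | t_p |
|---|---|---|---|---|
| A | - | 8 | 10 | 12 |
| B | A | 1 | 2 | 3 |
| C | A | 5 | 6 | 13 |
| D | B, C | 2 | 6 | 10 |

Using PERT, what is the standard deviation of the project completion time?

te_A = (8 + 4·10 + 12)/6 = 60/6 = 10; σ²_A = ((12−8)/6)² = 0.444
te_B = (1 + 4·2 + 3)/6 = 12/6 = 2; σ²_B = ((3−1)/6)² = 0.111
te_C = (5 + 4·6 + 13)/6 = 42/6 = 7; σ²_C = ((13−5)/6)² = 1.778
te_D = (2 + 4·6 + 10)/6 = 36/6 = 6; σ²_D = ((10−2)/6)² = 1.778

Forward pass:
ES_A = 0; EF_A = 10
ES_B = 10; EF_B = 10+2 = 12
ES_C = 10; EF_C = 10+7 = 17
ES_D = max(EF_B=12, EF_C=17) = 17; EF_D = 17+6 = 23
Expected project duration μ = 23 weeks. Critical path: A → C → D.

Variance along critical path = 0.444 + 1.778 + 1.778 = 4.000
σ = √4.000 = 2.000 weeks

2.00 weeks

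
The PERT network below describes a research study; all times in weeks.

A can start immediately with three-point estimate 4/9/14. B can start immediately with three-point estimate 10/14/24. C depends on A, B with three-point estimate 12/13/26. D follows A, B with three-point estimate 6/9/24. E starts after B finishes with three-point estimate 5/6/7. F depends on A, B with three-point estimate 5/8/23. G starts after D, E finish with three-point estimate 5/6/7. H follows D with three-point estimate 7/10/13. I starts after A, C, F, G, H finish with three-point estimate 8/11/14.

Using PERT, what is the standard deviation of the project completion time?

te_A = (4 + 4·9 + 14)/6 = 54/6 = 9; σ²_A = ((14−4)/6)² = 2.778
te_B = (10 + 4·14 + 24)/6 = 90/6 = 15; σ²_B = ((24−10)/6)² = 5.444
te_C = (12 + 4·13 + 26)/6 = 90/6 = 15; σ²_C = ((26−12)/6)² = 5.444
te_D = (6 + 4·9 + 24)/6 = 66/6 = 11; σ²_D = ((24−6)/6)² = 9.000
te_E = (5 + 4·6 + 7)/6 = 36/6 = 6; σ²_E = ((7−5)/6)² = 0.111
te_F = (5 + 4·8 + 23)/6 = 60/6 = 10; σ²_F = ((23−5)/6)² = 9.000
te_G = (5 + 4·6 + 7)/6 = 36/6 = 6; σ²_G = ((7−5)/6)² = 0.111
te_H = (7 + 4·10 + 13)/6 = 60/6 = 10; σ²_H = ((13−7)/6)² = 1.000
te_I = (8 + 4·11 + 14)/6 = 66/6 = 11; σ²_I = ((14−8)/6)² = 1.000

Forward pass:
ES_A = 0; EF_A = 9
ES_B = 0; EF_B = 15
ES_C = max(EF_A=9, EF_B=15) = 15; EF_C = 15+15 = 30
ES_D = max(EF_A=9, EF_B=15) = 15; EF_D = 15+11 = 26
ES_E = 15; EF_E = 15+6 = 21
ES_F = max(EF_A=9, EF_B=15) = 15; EF_F = 15+10 = 25
ES_G = max(EF_D=26, EF_E=21) = 26; EF_G = 26+6 = 32
ES_H = 26; EF_H = 26+10 = 36
ES_I = max(EF_A=9, EF_C=30, EF_F=25, EF_G=32, EF_H=36) = 36; EF_I = 36+11 = 47
Expected project duration μ = 47 weeks. Critical path: B → D → H → I.

Variance along critical path = 5.444 + 9.000 + 1.000 + 1.000 = 16.444
σ = √16.444 = 4.055 weeks

4.06 weeks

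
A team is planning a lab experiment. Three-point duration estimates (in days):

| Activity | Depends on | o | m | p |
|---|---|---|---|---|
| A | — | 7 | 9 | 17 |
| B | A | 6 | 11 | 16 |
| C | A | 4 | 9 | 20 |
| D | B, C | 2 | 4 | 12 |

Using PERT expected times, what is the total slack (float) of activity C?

te_A = (7 + 4·9 + 17)/6 = 60/6 = 10
te_B = (6 + 4·11 + 16)/6 = 66/6 = 11
te_C = (4 + 4·9 + 20)/6 = 60/6 = 10
te_D = (2 + 4·4 + 12)/6 = 30/6 = 5

Forward pass:
ES_A = 0; EF_A = 10
ES_B = 10; EF_B = 10+11 = 21
ES_C = 10; EF_C = 10+10 = 20
ES_D = max(EF_B=21, EF_C=20) = 21; EF_D = 21+5 = 26
Expected project duration μ = 26 days. Critical path: A → B → D.

Backward pass:
LF_D = 26; LS_D = 26−5 = 21
LF_C = LS_D = 21; LS_C = 21−10 = 11
LF_B = LS_D = 21; LS_B = 21−11 = 10
LF_A = min(LS_B=10, LS_C=11) = 10; LS_A = 10−10 = 0
Slack_C = LS_C − ES_C = 11 − 10 = 1

1 days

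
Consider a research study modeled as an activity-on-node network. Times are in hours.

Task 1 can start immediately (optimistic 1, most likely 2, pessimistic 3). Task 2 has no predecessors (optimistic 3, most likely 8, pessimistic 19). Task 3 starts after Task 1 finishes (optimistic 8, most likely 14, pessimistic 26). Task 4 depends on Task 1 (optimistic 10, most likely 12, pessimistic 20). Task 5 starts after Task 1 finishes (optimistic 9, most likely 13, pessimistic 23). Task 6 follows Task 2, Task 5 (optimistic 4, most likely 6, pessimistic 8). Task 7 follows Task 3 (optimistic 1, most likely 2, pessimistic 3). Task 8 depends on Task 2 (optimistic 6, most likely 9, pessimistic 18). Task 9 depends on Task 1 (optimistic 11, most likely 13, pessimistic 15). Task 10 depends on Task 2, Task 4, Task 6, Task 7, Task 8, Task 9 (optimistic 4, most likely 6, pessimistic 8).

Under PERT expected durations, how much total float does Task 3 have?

3 hours

te_Task 1 = (1 + 4·2 + 3)/6 = 12/6 = 2
te_Task 2 = (3 + 4·8 + 19)/6 = 54/6 = 9
te_Task 3 = (8 + 4·14 + 26)/6 = 90/6 = 15
te_Task 4 = (10 + 4·12 + 20)/6 = 78/6 = 13
te_Task 5 = (9 + 4·13 + 23)/6 = 84/6 = 14
te_Task 6 = (4 + 4·6 + 8)/6 = 36/6 = 6
te_Task 7 = (1 + 4·2 + 3)/6 = 12/6 = 2
te_Task 8 = (6 + 4·9 + 18)/6 = 60/6 = 10
te_Task 9 = (11 + 4·13 + 15)/6 = 78/6 = 13
te_Task 10 = (4 + 4·6 + 8)/6 = 36/6 = 6

Forward pass:
ES_Task 1 = 0; EF_Task 1 = 2
ES_Task 2 = 0; EF_Task 2 = 9
ES_Task 3 = 2; EF_Task 3 = 2+15 = 17
ES_Task 4 = 2; EF_Task 4 = 2+13 = 15
ES_Task 5 = 2; EF_Task 5 = 2+14 = 16
ES_Task 6 = max(EF_Task 2=9, EF_Task 5=16) = 16; EF_Task 6 = 16+6 = 22
ES_Task 7 = 17; EF_Task 7 = 17+2 = 19
ES_Task 8 = 9; EF_Task 8 = 9+10 = 19
ES_Task 9 = 2; EF_Task 9 = 2+13 = 15
ES_Task 10 = max(EF_Task 2=9, EF_Task 4=15, EF_Task 6=22, EF_Task 7=19, EF_Task 8=19, EF_Task 9=15) = 22; EF_Task 10 = 22+6 = 28
Expected project duration μ = 28 hours. Critical path: Task 1 → Task 5 → Task 6 → Task 10.

Backward pass:
LF_Task 10 = 28; LS_Task 10 = 28−6 = 22
LF_Task 9 = LS_Task 10 = 22; LS_Task 9 = 22−13 = 9
LF_Task 8 = LS_Task 10 = 22; LS_Task 8 = 22−10 = 12
LF_Task 7 = LS_Task 10 = 22; LS_Task 7 = 22−2 = 20
LF_Task 6 = LS_Task 10 = 22; LS_Task 6 = 22−6 = 16
LF_Task 5 = LS_Task 6 = 16; LS_Task 5 = 16−14 = 2
LF_Task 4 = LS_Task 10 = 22; LS_Task 4 = 22−13 = 9
LF_Task 3 = LS_Task 7 = 20; LS_Task 3 = 20−15 = 5
LF_Task 2 = min(LS_Task 6=16, LS_Task 8=12, LS_Task 10=22) = 12; LS_Task 2 = 12−9 = 3
LF_Task 1 = min(LS_Task 3=5, LS_Task 4=9, LS_Task 5=2, LS_Task 9=9) = 2; LS_Task 1 = 2−2 = 0
Slack_Task 3 = LS_Task 3 − ES_Task 3 = 5 − 2 = 3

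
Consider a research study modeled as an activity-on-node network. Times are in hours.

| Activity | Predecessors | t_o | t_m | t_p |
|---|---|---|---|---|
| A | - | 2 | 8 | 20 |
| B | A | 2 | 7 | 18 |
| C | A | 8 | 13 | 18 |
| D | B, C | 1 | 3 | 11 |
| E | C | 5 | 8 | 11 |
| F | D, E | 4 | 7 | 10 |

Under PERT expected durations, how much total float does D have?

4 hours

te_A = (2 + 4·8 + 20)/6 = 54/6 = 9
te_B = (2 + 4·7 + 18)/6 = 48/6 = 8
te_C = (8 + 4·13 + 18)/6 = 78/6 = 13
te_D = (1 + 4·3 + 11)/6 = 24/6 = 4
te_E = (5 + 4·8 + 11)/6 = 48/6 = 8
te_F = (4 + 4·7 + 10)/6 = 42/6 = 7

Forward pass:
ES_A = 0; EF_A = 9
ES_B = 9; EF_B = 9+8 = 17
ES_C = 9; EF_C = 9+13 = 22
ES_D = max(EF_B=17, EF_C=22) = 22; EF_D = 22+4 = 26
ES_E = 22; EF_E = 22+8 = 30
ES_F = max(EF_D=26, EF_E=30) = 30; EF_F = 30+7 = 37
Expected project duration μ = 37 hours. Critical path: A → C → E → F.

Backward pass:
LF_F = 37; LS_F = 37−7 = 30
LF_E = LS_F = 30; LS_E = 30−8 = 22
LF_D = LS_F = 30; LS_D = 30−4 = 26
LF_C = min(LS_D=26, LS_E=22) = 22; LS_C = 22−13 = 9
LF_B = LS_D = 26; LS_B = 26−8 = 18
LF_A = min(LS_B=18, LS_C=9) = 9; LS_A = 9−9 = 0
Slack_D = LS_D − ES_D = 26 − 22 = 4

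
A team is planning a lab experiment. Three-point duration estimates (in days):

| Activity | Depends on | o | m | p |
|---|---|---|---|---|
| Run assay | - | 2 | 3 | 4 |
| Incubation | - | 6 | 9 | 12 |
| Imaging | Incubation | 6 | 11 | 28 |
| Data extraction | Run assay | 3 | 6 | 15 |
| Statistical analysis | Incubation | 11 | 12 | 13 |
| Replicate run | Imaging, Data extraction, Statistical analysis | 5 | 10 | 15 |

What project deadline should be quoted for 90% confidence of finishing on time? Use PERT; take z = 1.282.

te_Run assay = (2 + 4·3 + 4)/6 = 18/6 = 3; σ²_Run assay = ((4−2)/6)² = 0.111
te_Incubation = (6 + 4·9 + 12)/6 = 54/6 = 9; σ²_Incubation = ((12−6)/6)² = 1.000
te_Imaging = (6 + 4·11 + 28)/6 = 78/6 = 13; σ²_Imaging = ((28−6)/6)² = 13.444
te_Data extraction = (3 + 4·6 + 15)/6 = 42/6 = 7; σ²_Data extraction = ((15−3)/6)² = 4.000
te_Statistical analysis = (11 + 4·12 + 13)/6 = 72/6 = 12; σ²_Statistical analysis = ((13−11)/6)² = 0.111
te_Replicate run = (5 + 4·10 + 15)/6 = 60/6 = 10; σ²_Replicate run = ((15−5)/6)² = 2.778

Forward pass:
ES_Run assay = 0; EF_Run assay = 3
ES_Incubation = 0; EF_Incubation = 9
ES_Imaging = 9; EF_Imaging = 9+13 = 22
ES_Data extraction = 3; EF_Data extraction = 3+7 = 10
ES_Statistical analysis = 9; EF_Statistical analysis = 9+12 = 21
ES_Replicate run = max(EF_Imaging=22, EF_Data extraction=10, EF_Statistical analysis=21) = 22; EF_Replicate run = 22+10 = 32
Expected project duration μ = 32 days. Critical path: Incubation → Imaging → Replicate run.

Variance along critical path = 1.000 + 13.444 + 2.778 = 17.222; σ = 4.150 days.
D = μ + z·σ = 32 + 1.282·4.150 = 37.3 days

37.3 days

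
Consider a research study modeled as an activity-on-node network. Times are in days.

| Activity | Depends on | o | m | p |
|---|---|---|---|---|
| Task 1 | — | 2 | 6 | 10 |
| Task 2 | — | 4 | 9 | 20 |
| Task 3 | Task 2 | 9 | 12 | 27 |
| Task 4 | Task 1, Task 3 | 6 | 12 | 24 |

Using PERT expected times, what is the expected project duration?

te_Task 1 = (2 + 4·6 + 10)/6 = 36/6 = 6
te_Task 2 = (4 + 4·9 + 20)/6 = 60/6 = 10
te_Task 3 = (9 + 4·12 + 27)/6 = 84/6 = 14
te_Task 4 = (6 + 4·12 + 24)/6 = 78/6 = 13

Forward pass:
ES_Task 1 = 0; EF_Task 1 = 6
ES_Task 2 = 0; EF_Task 2 = 10
ES_Task 3 = 10; EF_Task 3 = 10+14 = 24
ES_Task 4 = max(EF_Task 1=6, EF_Task 3=24) = 24; EF_Task 4 = 24+13 = 37
Expected project duration μ = 37 days. Critical path: Task 2 → Task 3 → Task 4.

37 days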